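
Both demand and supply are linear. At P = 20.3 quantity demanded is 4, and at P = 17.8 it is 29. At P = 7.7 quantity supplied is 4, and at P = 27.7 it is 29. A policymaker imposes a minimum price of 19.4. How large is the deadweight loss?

Demand slope = (17.8 − 20.3)/(29 − 4) = −0.1, so P = 20.7 − 0.1Q.
Supply slope = (27.7 − 7.7)/(29 − 4) = 0.8, so P = 4.5 + 0.8Q.
Competitive equilibrium: 20.7 − 0.1Q = 4.5 + 0.8Q → Q* = 18, P* = 18.9.
At the floor P = 19.4, quantity demanded = (20.7 − 19.4)/0.1 = 13.
Sellers' marginal cost at Q' = 13: 4.5 + 0.8·13 = 14.9.
ΔQ = 18 − 13 = 5; wedge = 19.4 − 14.9 = 4.5.
Deadweight loss = ½ × 5 × 4.5 = 11.25.

11.25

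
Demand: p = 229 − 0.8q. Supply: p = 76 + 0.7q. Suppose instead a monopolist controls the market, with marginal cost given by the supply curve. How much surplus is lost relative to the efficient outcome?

944.03

Competitive equilibrium: 229 − 0.8q = 76 + 0.7q → q* = 102, p* = 147.4.
Marginal revenue: MR = 229 − 1.6q. Set MR = MC: 229 − 1.6q = 76 + 0.7q → q_m = 66.5217.
Price p_m = 229 − 0.8·66.5217 = 175.7826; MC(q_m) = 76 + 0.7·66.5217 = 122.5652.
Competitive q* = 102, so Δq = 35.4783; wedge = 175.7826 − 122.5652 = 53.2174.
Welfare loss = ½ × 35.4783 × 53.2174 = 944.03.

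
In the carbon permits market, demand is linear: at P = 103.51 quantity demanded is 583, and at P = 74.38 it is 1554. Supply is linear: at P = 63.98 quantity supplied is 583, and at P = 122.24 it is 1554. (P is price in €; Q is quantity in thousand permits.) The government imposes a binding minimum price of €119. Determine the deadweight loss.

€41088.89 thousand

Demand slope = (74.38 − 103.51)/(1554 − 583) = −0.03, so P = 121 − 0.03Q.
Supply slope = (122.24 − 63.98)/(1554 − 583) = 0.06, so P = 29 + 0.06Q.
Competitive equilibrium: 121 − 0.03Q = 29 + 0.06Q → Q* = 1022.2222, P* = 90.3333.
At the floor P = 119, quantity demanded = (121 − 119)/0.03 = 66.6667.
Sellers' marginal cost at Q' = 66.6667: 29 + 0.06·66.6667 = 33.
ΔQ = 1022.2222 − 66.6667 = 955.5555; wedge = 119 − 33 = 86.
Deadweight loss = ½ × 955.5555 × 86 = €41088.89 thousand.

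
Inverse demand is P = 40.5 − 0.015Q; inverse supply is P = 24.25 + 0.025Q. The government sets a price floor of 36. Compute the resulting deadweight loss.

Competitive equilibrium: 40.5 − 0.015Q = 24.25 + 0.025Q → Q* = 406.25, P* = 34.4063.
At the floor P = 36, quantity demanded = (40.5 − 36)/0.015 = 300.
Sellers' marginal cost at Q' = 300: 24.25 + 0.025·300 = 31.75.
ΔQ = 406.25 − 300 = 106.25; wedge = 36 − 31.75 = 4.25.
Deadweight loss = ½ × 106.25 × 4.25 = 225.78.

225.78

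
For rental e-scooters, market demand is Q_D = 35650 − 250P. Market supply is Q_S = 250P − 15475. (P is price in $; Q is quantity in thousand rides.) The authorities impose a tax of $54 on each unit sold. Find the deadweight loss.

$182250 thousand

In inverse form: demand P = 142.6 − 0.004Q, supply P = 61.9 + 0.004Q.
Competitive equilibrium: 142.6 − 0.004Q = 61.9 + 0.004Q → Q* = 10087.5, P* = 102.25.
With the tax, the buyer price exceeds the seller price by 54: (142.6 − 0.004Q) − (61.9 + 0.004Q) = 54 → Q' = 3337.5.
ΔQ = 10087.5 − 3337.5 = 6750; the wedge equals the tax, 54.
The triangle = ½ × 6750 × 54 = $182250 thousand.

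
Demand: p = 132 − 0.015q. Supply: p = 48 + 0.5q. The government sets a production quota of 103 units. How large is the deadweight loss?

930.30

Competitive equilibrium: 132 − 0.015q = 48 + 0.5q → q* = 163.1068, p* = 129.5534.
At q = 103: demand price = 132 − 0.015·103 = 130.455; supply price = 48 + 0.5·103 = 99.5.
Δq = 163.1068 − 103 = 60.1068; wedge = 130.455 − 99.5 = 30.955.
The triangle = ½ × 60.1068 × 30.955 = 930.30.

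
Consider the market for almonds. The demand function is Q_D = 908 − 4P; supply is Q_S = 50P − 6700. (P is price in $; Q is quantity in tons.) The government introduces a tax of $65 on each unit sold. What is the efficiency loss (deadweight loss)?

In inverse form: demand P = 227 − 0.25Q, supply P = 134 + 0.02Q.
Competitive equilibrium: 227 − 0.25Q = 134 + 0.02Q → Q* = 344.4444, P* = 140.8889.
With the tax, the buyer price exceeds the seller price by 65: (227 − 0.25Q) − (134 + 0.02Q) = 65 → Q' = 103.7037.
ΔQ = 344.4444 − 103.7037 = 240.7407; the wedge equals the tax, 65.
DWL = ½ × 240.7407 × 65 = $7824.07.

$7824.07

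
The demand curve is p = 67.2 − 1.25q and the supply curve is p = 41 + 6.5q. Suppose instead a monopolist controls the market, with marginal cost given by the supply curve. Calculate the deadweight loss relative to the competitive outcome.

0.85

Competitive equilibrium: 67.2 − 1.25q = 41 + 6.5q → q* = 3.3806, p* = 62.9742.
Marginal revenue: MR = 67.2 − 2.5q. Set MR = MC: 67.2 − 2.5q = 41 + 6.5q → q_m = 2.9111.
Price p_m = 67.2 − 1.25·2.9111 = 63.5611; MC(q_m) = 41 + 6.5·2.9111 = 59.9222.
Competitive q* = 3.3806, so Δq = 0.4695; wedge = 63.5611 − 59.9222 = 3.6389.
DWL = ½ × 0.4695 × 3.6389 = 0.85.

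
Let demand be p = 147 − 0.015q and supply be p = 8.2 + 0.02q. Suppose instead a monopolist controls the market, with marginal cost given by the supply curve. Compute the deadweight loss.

Competitive equilibrium: 147 − 0.015q = 8.2 + 0.02q → q* = 3965.7143, p* = 87.5143.
Marginal revenue: MR = 147 − 0.03q. Set MR = MC: 147 − 0.03q = 8.2 + 0.02q → q_m = 2776.
Price p_m = 147 − 0.015·2776 = 105.36; MC(q_m) = 8.2 + 0.02·2776 = 63.72.
Competitive q* = 3965.7143, so Δq = 1189.7143; wedge = 105.36 − 63.72 = 41.64.
Welfare loss = ½ × 1189.7143 × 41.64 = 24769.85.

24769.85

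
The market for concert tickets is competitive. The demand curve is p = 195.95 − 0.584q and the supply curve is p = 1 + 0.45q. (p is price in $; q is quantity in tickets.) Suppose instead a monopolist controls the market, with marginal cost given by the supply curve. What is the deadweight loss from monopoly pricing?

$2394.22

Competitive equilibrium: 195.95 − 0.584q = 1 + 0.45q → q* = 188.5397, p* = 85.8428.
Marginal revenue: MR = 195.95 − 1.168q. Set MR = MC: 195.95 − 1.168q = 1 + 0.45q → q_m = 120.4883.
Price p_m = 195.95 − 0.584·120.4883 = 125.5848; MC(q_m) = 1 + 0.45·120.4883 = 55.2197.
Competitive q* = 188.5397, so Δq = 68.0514; wedge = 125.5848 − 55.2197 = 70.3651.
Deadweight loss = ½ × 68.0514 × 70.3651 = $2394.22.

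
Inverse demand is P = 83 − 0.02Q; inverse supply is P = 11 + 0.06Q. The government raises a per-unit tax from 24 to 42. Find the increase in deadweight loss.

7425

Competitive equilibrium: 83 − 0.02Q = 11 + 0.06Q → Q* = 900, P* = 65.
For a per-unit tax t: ΔQ = t/0.08, so DWL = ½·t·(t/0.08) = t²/0.16.
At t = 24: DWL = 3600. At t = 42: DWL = 11025.
Increase = 11025 − 3600 = 7425.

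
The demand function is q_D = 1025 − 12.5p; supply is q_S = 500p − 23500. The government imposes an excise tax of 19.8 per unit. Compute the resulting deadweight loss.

In inverse form: demand p = 82 − 0.08q, supply p = 47 + 0.002q.
Competitive equilibrium: 82 − 0.08q = 47 + 0.002q → q* = 426.8293, p* = 47.8537.
With the tax, the buyer price exceeds the seller price by 19.8: (82 − 0.08q) − (47 + 0.002q) = 19.8 → q' = 185.3659.
Δq = 426.8293 − 185.3659 = 241.4634; the wedge equals the tax, 19.8.
Deadweight loss = ½ × 241.4634 × 19.8 = 2390.49.

2390.49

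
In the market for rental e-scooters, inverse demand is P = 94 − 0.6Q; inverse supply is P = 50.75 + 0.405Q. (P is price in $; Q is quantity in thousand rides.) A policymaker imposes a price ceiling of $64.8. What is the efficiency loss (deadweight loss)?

$34.98 thousand

Competitive equilibrium: 94 − 0.6Q = 50.75 + 0.405Q → Q* = 43.0348, P* = 68.1791.
At the ceiling P = 64.8, quantity supplied = (64.8 − 50.75)/0.405 = 34.6914.
Willingness to pay at Q' = 34.6914: 94 − 0.6·34.6914 = 73.1852.
ΔQ = 43.0348 − 34.6914 = 8.3434; wedge = 73.1852 − 64.8 = 8.3852.
Deadweight loss = ½ × 8.3434 × 8.3852 = $34.98 thousand.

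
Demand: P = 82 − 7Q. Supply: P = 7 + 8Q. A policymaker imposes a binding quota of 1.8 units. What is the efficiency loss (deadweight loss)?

Competitive equilibrium: 82 − 7Q = 7 + 8Q → Q* = 5, P* = 47.
At Q = 1.8: demand price = 82 − 7·1.8 = 69.4; supply price = 7 + 8·1.8 = 21.4.
ΔQ = 5 − 1.8 = 3.2; wedge = 69.4 − 21.4 = 48.
Deadweight loss = ½ × 3.2 × 48 = 76.80.

76.80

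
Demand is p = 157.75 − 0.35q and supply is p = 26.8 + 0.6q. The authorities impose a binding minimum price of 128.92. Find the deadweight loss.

1461.57

Competitive equilibrium: 157.75 − 0.35q = 26.8 + 0.6q → q* = 137.84211, p* = 109.50526.
At the floor p = 128.92, quantity demanded = (157.75 − 128.92)/0.35 = 82.37143.
Sellers' marginal cost at q' = 82.37143: 26.8 + 0.6·82.37143 = 76.22286.
Δq = 137.84211 − 82.37143 = 55.47068; wedge = 128.92 − 76.22286 = 52.69714.
DWL = ½ × 55.47068 × 52.69714 = 1461.57.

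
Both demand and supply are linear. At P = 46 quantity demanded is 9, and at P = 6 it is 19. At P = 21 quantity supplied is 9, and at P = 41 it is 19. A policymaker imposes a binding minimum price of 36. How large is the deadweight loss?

Demand slope = (6 − 46)/(19 − 9) = −4, so P = 82 − 4Q.
Supply slope = (41 − 21)/(19 − 9) = 2, so P = 3 + 2Q.
Competitive equilibrium: 82 − 4Q = 3 + 2Q → Q* = 13.1667, P* = 29.3333.
At the floor P = 36, quantity demanded = (82 − 36)/4 = 11.5.
Sellers' marginal cost at Q' = 11.5: 3 + 2·11.5 = 26.
ΔQ = 13.1667 − 11.5 = 1.6667; wedge = 36 − 26 = 10.
Deadweight loss = ½ × 1.6667 × 10 = 8.33.

8.33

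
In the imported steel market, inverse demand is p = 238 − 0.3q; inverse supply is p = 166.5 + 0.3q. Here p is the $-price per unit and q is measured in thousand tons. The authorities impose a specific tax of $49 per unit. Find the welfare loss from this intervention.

$2000.83 thousand

Competitive equilibrium: 238 − 0.3q = 166.5 + 0.3q → q* = 119.1667, p* = 202.25.
With the tax, the buyer price exceeds the seller price by 49: (238 − 0.3q) − (166.5 + 0.3q) = 49 → q' = 37.5.
Δq = 119.1667 − 37.5 = 81.6667; the wedge equals the tax, 49.
DWL = ½ × 81.6667 × 49 = $2000.83 thousand.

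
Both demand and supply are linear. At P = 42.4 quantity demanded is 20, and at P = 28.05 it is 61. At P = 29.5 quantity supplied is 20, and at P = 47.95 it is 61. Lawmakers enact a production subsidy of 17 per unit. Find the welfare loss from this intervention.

Demand slope = (28.05 − 42.4)/(61 − 20) = −0.35, so P = 49.4 − 0.35Q.
Supply slope = (47.95 − 29.5)/(61 − 20) = 0.45, so P = 20.5 + 0.45Q.
Competitive equilibrium: 49.4 − 0.35Q = 20.5 + 0.45Q → Q* = 36.125, P* = 36.7563.
The subsidy lowers effective supply by 17: P = 3.5 + 0.45Q.
New quantity: 49.4 − 0.35Q = 3.5 + 0.45Q → Q' = 57.375.
Overproduction ΔQ = 57.375 − 36.125 = 21.25; wedge = subsidy = 17.
The triangle = ½ × 21.25 × 17 = 180.625.

180.625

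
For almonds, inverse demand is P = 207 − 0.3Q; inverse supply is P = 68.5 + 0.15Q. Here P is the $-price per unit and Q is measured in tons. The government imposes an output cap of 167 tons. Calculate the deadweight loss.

$4459.14

Competitive equilibrium: 207 − 0.3Q = 68.5 + 0.15Q → Q* = 307.7778, P* = 114.6667.
At Q = 167: demand price = 207 − 0.3·167 = 156.9; supply price = 68.5 + 0.15·167 = 93.55.
ΔQ = 307.7778 − 167 = 140.7778; wedge = 156.9 − 93.55 = 63.35.
Deadweight loss = ½ × 140.7778 × 63.35 = $4459.14.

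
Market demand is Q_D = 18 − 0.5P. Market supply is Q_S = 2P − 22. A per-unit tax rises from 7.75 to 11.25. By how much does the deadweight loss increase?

13.30

In inverse form: demand P = 36 − 2Q, supply P = 11 + 0.5Q.
Competitive equilibrium: 36 − 2Q = 11 + 0.5Q → Q* = 10, P* = 16.
For a per-unit tax t: ΔQ = t/2.5, so DWL = ½·t·(t/2.5) = t²/5.
At t = 7.75: DWL = 12.013. At t = 11.25: DWL = 25.313.
Increase = 25.313 − 12.013 = 13.30.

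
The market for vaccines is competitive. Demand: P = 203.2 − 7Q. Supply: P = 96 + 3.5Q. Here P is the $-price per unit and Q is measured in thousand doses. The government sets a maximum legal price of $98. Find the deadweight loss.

$487.69 thousand

Competitive equilibrium: 203.2 − 7Q = 96 + 3.5Q → Q* = 10.2095, P* = 131.7333.
At the ceiling P = 98, quantity supplied = (98 − 96)/3.5 = 0.5714.
Willingness to pay at Q' = 0.5714: 203.2 − 7·0.5714 = 199.2002.
ΔQ = 10.2095 − 0.5714 = 9.6381; wedge = 199.2002 − 98 = 101.2002.
Deadweight loss = ½ × 9.6381 × 101.2002 = $487.69 thousand.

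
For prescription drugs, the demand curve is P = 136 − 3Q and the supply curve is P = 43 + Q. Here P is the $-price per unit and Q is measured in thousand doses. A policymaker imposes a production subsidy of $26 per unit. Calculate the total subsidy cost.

$773.50 thousand

Competitive equilibrium: 136 − 3Q = 43 + Q → Q* = 23.25, P* = 66.25.
The subsidy lowers effective supply by 26: P = 17 + Q.
New quantity: 136 − 3Q = 17 + Q → Q' = 29.75.
Total subsidy cost = 26 × 29.75 = $773.50 thousand.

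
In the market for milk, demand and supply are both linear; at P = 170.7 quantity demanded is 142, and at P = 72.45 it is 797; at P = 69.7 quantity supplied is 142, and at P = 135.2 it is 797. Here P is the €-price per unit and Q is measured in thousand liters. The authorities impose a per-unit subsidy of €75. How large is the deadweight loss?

Demand slope = (72.45 − 170.7)/(797 − 142) = −0.15, so P = 192 − 0.15Q.
Supply slope = (135.2 − 69.7)/(797 − 142) = 0.1, so P = 55.5 + 0.1Q.
Competitive equilibrium: 192 − 0.15Q = 55.5 + 0.1Q → Q* = 546, P* = 110.1.
The subsidy lowers effective supply by 75: P = 0.1Q − 19.5.
New quantity: 192 − 0.15Q = 0.1Q − 19.5 → Q' = 846.
Overproduction ΔQ = 846 − 546 = 300; wedge = subsidy = 75.
Welfare loss = ½ × 300 × 75 = €11250 thousand.

€11250 thousand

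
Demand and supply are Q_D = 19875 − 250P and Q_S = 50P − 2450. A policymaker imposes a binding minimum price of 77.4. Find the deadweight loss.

6675.21

In inverse form: demand P = 79.5 − 0.004Q, supply P = 49 + 0.02Q.
Competitive equilibrium: 79.5 − 0.004Q = 49 + 0.02Q → Q* = 1270.8333, P* = 74.4167.
At the floor P = 77.4, quantity demanded = (79.5 − 77.4)/0.004 = 525.
Sellers' marginal cost at Q' = 525: 49 + 0.02·525 = 59.5.
ΔQ = 1270.8333 − 525 = 745.8333; wedge = 77.4 − 59.5 = 17.9.
Welfare loss = ½ × 745.8333 × 17.9 = 6675.21.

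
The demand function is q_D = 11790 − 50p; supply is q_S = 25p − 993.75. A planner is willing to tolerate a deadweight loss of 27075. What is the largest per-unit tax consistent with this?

In inverse form: demand p = 235.8 − 0.02q, supply p = 39.75 + 0.04q.
Competitive equilibrium: 235.8 − 0.02q = 39.75 + 0.04q → q* = 3267.5, p* = 170.45.
A tax t gives Δq = t/0.06 and wedge t, so DWL = t²/0.12.
t²/0.12 = 27075 → t² = 3249 → t = 57.

57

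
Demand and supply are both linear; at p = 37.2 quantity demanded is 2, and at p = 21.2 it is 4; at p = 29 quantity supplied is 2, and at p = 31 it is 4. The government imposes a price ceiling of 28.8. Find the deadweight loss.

Demand slope = (21.2 − 37.2)/(4 − 2) = −8, so p = 53.2 − 8q.
Supply slope = (31 − 29)/(4 − 2) = 1, so p = 27 + q.
Competitive equilibrium: 53.2 − 8q = 27 + q → q* = 2.9111, p* = 29.9111.
At the ceiling p = 28.8, quantity supplied = (28.8 − 27)/1 = 1.8.
Willingness to pay at q' = 1.8: 53.2 − 8·1.8 = 38.8.
Δq = 2.9111 − 1.8 = 1.1111; wedge = 38.8 − 28.8 = 10.
The triangle = ½ × 1.1111 × 10 = 5.56.

5.56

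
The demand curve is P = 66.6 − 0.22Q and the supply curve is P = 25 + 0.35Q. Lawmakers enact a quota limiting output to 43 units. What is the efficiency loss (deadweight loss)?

256.20

Competitive equilibrium: 66.6 − 0.22Q = 25 + 0.35Q → Q* = 72.9825, P* = 50.5439.
At Q = 43: demand price = 66.6 − 0.22·43 = 57.14; supply price = 25 + 0.35·43 = 40.05.
ΔQ = 72.9825 − 43 = 29.9825; wedge = 57.14 − 40.05 = 17.09.
The triangle = ½ × 29.9825 × 17.09 = 256.20.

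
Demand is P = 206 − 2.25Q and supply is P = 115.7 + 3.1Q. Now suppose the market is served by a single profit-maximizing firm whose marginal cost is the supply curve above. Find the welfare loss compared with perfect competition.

Competitive equilibrium: 206 − 2.25Q = 115.7 + 3.1Q → Q* = 16.8785, P* = 168.0234.
Marginal revenue: MR = 206 − 4.5Q. Set MR = MC: 206 − 4.5Q = 115.7 + 3.1Q → Q_m = 11.8816.
Price P_m = 206 − 2.25·11.8816 = 179.2664; MC(Q_m) = 115.7 + 3.1·11.8816 = 152.533.
Competitive Q* = 16.8785, so ΔQ = 4.9969; wedge = 179.2664 − 152.533 = 26.7334.
DWL = ½ × 4.9969 × 26.7334 = 66.79.

66.79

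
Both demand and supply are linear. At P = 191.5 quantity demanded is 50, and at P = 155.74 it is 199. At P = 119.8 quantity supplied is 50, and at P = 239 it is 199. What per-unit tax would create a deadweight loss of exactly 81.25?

Demand slope = (155.74 − 191.5)/(199 − 50) = −0.24, so P = 203.5 − 0.24Q.
Supply slope = (239 − 119.8)/(199 − 50) = 0.8, so P = 79.8 + 0.8Q.
Competitive equilibrium: 203.5 − 0.24Q = 79.8 + 0.8Q → Q* = 118.9423, P* = 174.9538.
A tax t gives ΔQ = t/1.04 and wedge t, so DWL = t²/2.08.
t²/2.08 = 81.25 → t² = 169 → t = 13.

13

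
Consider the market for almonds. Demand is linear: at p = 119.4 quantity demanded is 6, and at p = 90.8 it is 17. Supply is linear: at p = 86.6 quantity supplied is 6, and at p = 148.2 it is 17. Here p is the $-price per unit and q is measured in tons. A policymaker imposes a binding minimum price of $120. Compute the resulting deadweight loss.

Demand slope = (90.8 − 119.4)/(17 − 6) = −2.6, so p = 135 − 2.6q.
Supply slope = (148.2 − 86.6)/(17 − 6) = 5.6, so p = 53 + 5.6q.
Competitive equilibrium: 135 − 2.6q = 53 + 5.6q → q* = 10, p* = 109.
At the floor p = 120, quantity demanded = (135 − 120)/2.6 = 5.7692.
Sellers' marginal cost at q' = 5.7692: 53 + 5.6·5.7692 = 85.3075.
Δq = 10 − 5.7692 = 4.2308; wedge = 120 − 85.3075 = 34.6925.
Deadweight loss = ½ × 4.2308 × 34.6925 = $73.39.

$73.39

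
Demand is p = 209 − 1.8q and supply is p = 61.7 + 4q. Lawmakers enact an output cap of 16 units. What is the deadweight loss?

256.06

Competitive equilibrium: 209 − 1.8q = 61.7 + 4q → q* = 25.3966, p* = 163.2862.
At q = 16: demand price = 209 − 1.8·16 = 180.2; supply price = 61.7 + 4·16 = 125.7.
Δq = 25.3966 − 16 = 9.3966; wedge = 180.2 − 125.7 = 54.5.
Welfare loss = ½ × 9.3966 × 54.5 = 256.06.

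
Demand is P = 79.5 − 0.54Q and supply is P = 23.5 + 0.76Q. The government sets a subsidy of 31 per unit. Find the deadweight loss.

369.62

Competitive equilibrium: 79.5 − 0.54Q = 23.5 + 0.76Q → Q* = 43.0769, P* = 56.2385.
The subsidy lowers effective supply by 31: P = 0.76Q − 7.5.
New quantity: 79.5 − 0.54Q = 0.76Q − 7.5 → Q' = 66.9231.
Overproduction ΔQ = 66.9231 − 43.0769 = 23.8462; wedge = subsidy = 31.
DWL = ½ × 23.8462 × 31 = 369.62.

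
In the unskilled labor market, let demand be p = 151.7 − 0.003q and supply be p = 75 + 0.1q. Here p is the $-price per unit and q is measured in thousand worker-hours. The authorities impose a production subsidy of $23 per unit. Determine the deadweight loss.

Competitive equilibrium: 151.7 − 0.003q = 75 + 0.1q → q* = 744.6602, p* = 149.466.
The subsidy lowers effective supply by 23: p = 52 + 0.1q.
New quantity: 151.7 − 0.003q = 52 + 0.1q → q' = 967.9612.
Overproduction Δq = 967.9612 − 744.6602 = 223.301; wedge = subsidy = 23.
The triangle = ½ × 223.301 × 23 = $2567.96 thousand.

$2567.96 thousand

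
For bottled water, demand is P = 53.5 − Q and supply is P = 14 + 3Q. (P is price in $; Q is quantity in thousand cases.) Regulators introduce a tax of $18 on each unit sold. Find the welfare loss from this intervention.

Competitive equilibrium: 53.5 − Q = 14 + 3Q → Q* = 9.875, P* = 43.625.
With the tax, the buyer price exceeds the seller price by 18: (53.5 − Q) − (14 + 3Q) = 18 → Q' = 5.375.
ΔQ = 9.875 − 5.375 = 4.5; the wedge equals the tax, 18.
Deadweight loss = ½ × 4.5 × 18 = $40.50 thousand.

$40.50 thousand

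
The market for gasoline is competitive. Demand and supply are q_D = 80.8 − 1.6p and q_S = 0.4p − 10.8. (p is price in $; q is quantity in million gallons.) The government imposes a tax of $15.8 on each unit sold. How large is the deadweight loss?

$39.94 million

In inverse form: demand p = 50.5 − 0.625q, supply p = 27 + 2.5q.
Competitive equilibrium: 50.5 − 0.625q = 27 + 2.5q → q* = 7.52, p* = 45.8.
With the tax, the buyer price exceeds the seller price by 15.8: (50.5 − 0.625q) − (27 + 2.5q) = 15.8 → q' = 2.464.
Δq = 7.52 − 2.464 = 5.056; the wedge equals the tax, 15.8.
DWL = ½ × 5.056 × 15.8 = $39.94 million.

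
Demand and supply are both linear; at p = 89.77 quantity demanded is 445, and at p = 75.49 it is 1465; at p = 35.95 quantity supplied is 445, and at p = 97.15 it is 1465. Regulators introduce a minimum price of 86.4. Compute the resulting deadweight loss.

8760.23

Demand slope = (75.49 − 89.77)/(1465 − 445) = −0.014, so p = 96 − 0.014q.
Supply slope = (97.15 − 35.95)/(1465 − 445) = 0.06, so p = 9.25 + 0.06q.
Competitive equilibrium: 96 − 0.014q = 9.25 + 0.06q → q* = 1172.2973, p* = 79.58784.
At the floor p = 86.4, quantity demanded = (96 − 86.4)/0.014 = 685.71429.
Sellers' marginal cost at q' = 685.71429: 9.25 + 0.06·685.71429 = 50.39286.
Δq = 1172.2973 − 685.71429 = 486.58301; wedge = 86.4 − 50.39286 = 36.00714.
Welfare loss = ½ × 486.58301 × 36.00714 = 8760.23.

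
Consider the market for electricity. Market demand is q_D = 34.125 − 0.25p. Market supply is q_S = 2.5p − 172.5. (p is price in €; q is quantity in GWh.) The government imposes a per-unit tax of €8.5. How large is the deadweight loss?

€8.21

In inverse form: demand p = 136.5 − 4q, supply p = 69 + 0.4q.
Competitive equilibrium: 136.5 − 4q = 69 + 0.4q → q* = 15.3409, p* = 75.1364.
With the tax, the buyer price exceeds the seller price by 8.5: (136.5 − 4q) − (69 + 0.4q) = 8.5 → q' = 13.4091.
Δq = 15.3409 − 13.4091 = 1.9318; the wedge equals the tax, 8.5.
The triangle = ½ × 1.9318 × 8.5 = €8.21.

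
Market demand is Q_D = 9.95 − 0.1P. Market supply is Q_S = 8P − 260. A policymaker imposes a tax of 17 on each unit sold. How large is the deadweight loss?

In inverse form: demand P = 99.5 − 10Q, supply P = 32.5 + 0.125Q.
Competitive equilibrium: 99.5 − 10Q = 32.5 + 0.125Q → Q* = 6.6173, P* = 33.3272.
With the tax, the buyer price exceeds the seller price by 17: (99.5 − 10Q) − (32.5 + 0.125Q) = 17 → Q' = 4.9383.
ΔQ = 6.6173 − 4.9383 = 1.679; the wedge equals the tax, 17.
DWL = ½ × 1.679 × 17 = 14.27.

14.27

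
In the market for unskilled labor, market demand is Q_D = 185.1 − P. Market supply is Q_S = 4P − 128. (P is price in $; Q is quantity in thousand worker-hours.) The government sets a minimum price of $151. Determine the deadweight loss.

In inverse form: demand P = 185.1 − Q, supply P = 32 + 0.25Q.
Competitive equilibrium: 185.1 − Q = 32 + 0.25Q → Q* = 122.48, P* = 62.62.
At the floor P = 151, quantity demanded = (185.1 − 151)/1 = 34.1.
Sellers' marginal cost at Q' = 34.1: 32 + 0.25·34.1 = 40.525.
ΔQ = 122.48 − 34.1 = 88.38; wedge = 151 − 40.525 = 110.475.
DWL = ½ × 88.38 × 110.475 = $4881.89 thousand.

$4881.89 thousand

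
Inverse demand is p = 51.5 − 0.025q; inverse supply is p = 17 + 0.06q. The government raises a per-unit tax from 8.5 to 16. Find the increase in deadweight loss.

1080.88

Competitive equilibrium: 51.5 − 0.025q = 17 + 0.06q → q* = 405.8824, p* = 41.3529.
For a per-unit tax t: Δq = t/0.085, so DWL = ½·t·(t/0.085) = t²/0.17.
At t = 8.5: DWL = 425. At t = 16: DWL = 1505.882.
Increase = 1505.882 − 425 = 1080.88.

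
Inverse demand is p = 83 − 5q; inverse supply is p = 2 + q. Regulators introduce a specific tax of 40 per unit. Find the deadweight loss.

133.33

Competitive equilibrium: 83 − 5q = 2 + q → q* = 13.5, p* = 15.5.
With the tax, the buyer price exceeds the seller price by 40: (83 − 5q) − (2 + q) = 40 → q' = 6.8333.
Δq = 13.5 − 6.8333 = 6.6667; the wedge equals the tax, 40.
Deadweight loss = ½ × 6.6667 × 40 = 133.33.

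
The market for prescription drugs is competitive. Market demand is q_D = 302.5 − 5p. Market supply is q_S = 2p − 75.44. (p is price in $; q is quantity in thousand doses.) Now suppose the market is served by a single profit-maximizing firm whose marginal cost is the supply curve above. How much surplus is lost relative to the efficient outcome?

In inverse form: demand p = 60.5 − 0.2q, supply p = 37.72 + 0.5q.
Competitive equilibrium: 60.5 − 0.2q = 37.72 + 0.5q → q* = 32.5429, p* = 53.9914.
Marginal revenue: MR = 60.5 − 0.4q. Set MR = MC: 60.5 − 0.4q = 37.72 + 0.5q → q_m = 25.3111.
Price p_m = 60.5 − 0.2·25.3111 = 55.4378; MC(q_m) = 37.72 + 0.5·25.3111 = 50.3756.
Competitive q* = 32.5429, so Δq = 7.2318; wedge = 55.4378 − 50.3756 = 5.0622.
Welfare loss = ½ × 7.2318 × 5.0622 = $18.30 thousand.

$18.30 thousand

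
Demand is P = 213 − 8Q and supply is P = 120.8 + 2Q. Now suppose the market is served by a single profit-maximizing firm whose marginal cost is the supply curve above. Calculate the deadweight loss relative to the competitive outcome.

Competitive equilibrium: 213 − 8Q = 120.8 + 2Q → Q* = 9.22, P* = 139.24.
Marginal revenue: MR = 213 − 16Q. Set MR = MC: 213 − 16Q = 120.8 + 2Q → Q_m = 5.1222.
Price P_m = 213 − 8·5.1222 = 172.0224; MC(Q_m) = 120.8 + 2·5.1222 = 131.0444.
Competitive Q* = 9.22, so ΔQ = 4.0978; wedge = 172.0224 − 131.0444 = 40.978.
DWL = ½ × 4.0978 × 40.978 = 83.96.

83.96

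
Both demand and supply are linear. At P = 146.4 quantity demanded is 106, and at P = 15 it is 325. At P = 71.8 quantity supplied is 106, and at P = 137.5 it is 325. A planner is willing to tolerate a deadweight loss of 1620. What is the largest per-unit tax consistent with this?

54

Demand slope = (15 − 146.4)/(325 − 106) = −0.6, so P = 210 − 0.6Q.
Supply slope = (137.5 − 71.8)/(325 − 106) = 0.3, so P = 40 + 0.3Q.
Competitive equilibrium: 210 − 0.6Q = 40 + 0.3Q → Q* = 188.8889, P* = 96.6667.
A tax t gives ΔQ = t/0.9 and wedge t, so DWL = t²/1.8.
t²/1.8 = 1620 → t² = 2916 → t = 54.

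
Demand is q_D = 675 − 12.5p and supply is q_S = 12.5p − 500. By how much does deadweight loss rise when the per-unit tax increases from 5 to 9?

175

In inverse form: demand p = 54 − 0.08q, supply p = 40 + 0.08q.
Competitive equilibrium: 54 − 0.08q = 40 + 0.08q → q* = 87.5, p* = 47.
For a per-unit tax t: Δq = t/0.16, so DWL = ½·t·(t/0.16) = t²/0.32.
At t = 5: DWL = 78.125. At t = 9: DWL = 253.125.
Increase = 253.125 − 78.125 = 175.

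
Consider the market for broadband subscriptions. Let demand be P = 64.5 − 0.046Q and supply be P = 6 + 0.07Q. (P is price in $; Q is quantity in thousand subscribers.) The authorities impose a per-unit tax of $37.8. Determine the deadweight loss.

Competitive equilibrium: 64.5 − 0.046Q = 6 + 0.07Q → Q* = 504.3103, P* = 41.3017.
With the tax, the buyer price exceeds the seller price by 37.8: (64.5 − 0.046Q) − (6 + 0.07Q) = 37.8 → Q' = 178.4483.
ΔQ = 504.3103 − 178.4483 = 325.862; the wedge equals the tax, 37.8.
The triangle = ½ × 325.862 × 37.8 = $6158.79 thousand.

$6158.79 thousand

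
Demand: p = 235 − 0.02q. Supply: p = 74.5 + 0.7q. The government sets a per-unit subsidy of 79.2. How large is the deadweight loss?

4356

Competitive equilibrium: 235 − 0.02q = 74.5 + 0.7q → q* = 222.9167, p* = 230.5417.
The subsidy lowers effective supply by 79.2: p = 0.7q − 4.7.
New quantity: 235 − 0.02q = 0.7q − 4.7 → q' = 332.9167.
Overproduction Δq = 332.9167 − 222.9167 = 110; wedge = subsidy = 79.2.
Welfare loss = ½ × 110 × 79.2 = 4356.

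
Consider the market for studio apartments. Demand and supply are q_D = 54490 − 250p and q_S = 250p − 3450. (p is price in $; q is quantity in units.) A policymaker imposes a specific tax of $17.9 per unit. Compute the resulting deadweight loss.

In inverse form: demand p = 217.96 − 0.004q, supply p = 13.8 + 0.004q.
Competitive equilibrium: 217.96 − 0.004q = 13.8 + 0.004q → q* = 25520, p* = 115.88.
With the tax, the buyer price exceeds the seller price by 17.9: (217.96 − 0.004q) − (13.8 + 0.004q) = 17.9 → q' = 23282.5.
Δq = 25520 − 23282.5 = 2237.5; the wedge equals the tax, 17.9.
DWL = ½ × 2237.5 × 17.9 = $20025.625.

$20025.625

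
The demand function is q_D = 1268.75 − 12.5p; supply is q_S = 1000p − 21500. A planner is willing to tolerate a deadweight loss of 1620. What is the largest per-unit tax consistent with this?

In inverse form: demand p = 101.5 − 0.08q, supply p = 21.5 + 0.001q.
Competitive equilibrium: 101.5 − 0.08q = 21.5 + 0.001q → q* = 987.6543, p* = 22.4877.
A tax t gives Δq = t/0.081 and wedge t, so DWL = t²/0.162.
t²/0.162 = 1620 → t² = 262.44 → t = 16.2.

16.2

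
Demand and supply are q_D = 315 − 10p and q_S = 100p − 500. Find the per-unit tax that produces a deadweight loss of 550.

11

In inverse form: demand p = 31.5 − 0.1q, supply p = 5 + 0.01q.
Competitive equilibrium: 31.5 − 0.1q = 5 + 0.01q → q* = 240.9091, p* = 7.4091.
A tax t gives Δq = t/0.11 and wedge t, so DWL = t²/0.22.
t²/0.22 = 550 → t² = 121 → t = 11.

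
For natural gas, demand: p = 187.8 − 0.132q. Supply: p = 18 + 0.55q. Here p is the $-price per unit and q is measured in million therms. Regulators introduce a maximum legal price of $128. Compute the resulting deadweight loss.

Competitive equilibrium: 187.8 − 0.132q = 18 + 0.55q → q* = 248.9736, p* = 154.9355.
At the ceiling p = 128, quantity supplied = (128 − 18)/0.55 = 200.
Willingness to pay at q' = 200: 187.8 − 0.132·200 = 161.4.
Δq = 248.9736 − 200 = 48.9736; wedge = 161.4 − 128 = 33.4.
DWL = ½ × 48.9736 × 33.4 = $817.86 million.

$817.86 million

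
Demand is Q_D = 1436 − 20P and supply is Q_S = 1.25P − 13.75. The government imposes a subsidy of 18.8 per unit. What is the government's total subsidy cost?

In inverse form: demand P = 71.8 − 0.05Q, supply P = 11 + 0.8Q.
Competitive equilibrium: 71.8 − 0.05Q = 11 + 0.8Q → Q* = 71.52941, P* = 68.22353.
The subsidy lowers effective supply by 18.8: P = 0.8Q − 7.8.
New quantity: 71.8 − 0.05Q = 0.8Q − 7.8 → Q' = 93.64706.
Total subsidy cost = 18.8 × 93.64706 = 1760.56.

1760.56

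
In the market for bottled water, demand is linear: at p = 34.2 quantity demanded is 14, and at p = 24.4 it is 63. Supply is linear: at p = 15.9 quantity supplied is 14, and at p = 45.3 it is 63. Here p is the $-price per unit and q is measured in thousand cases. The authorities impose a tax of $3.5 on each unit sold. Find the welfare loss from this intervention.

$7.66 thousand

Demand slope = (24.4 − 34.2)/(63 − 14) = −0.2, so p = 37 − 0.2q.
Supply slope = (45.3 − 15.9)/(63 − 14) = 0.6, so p = 7.5 + 0.6q.
Competitive equilibrium: 37 − 0.2q = 7.5 + 0.6q → q* = 36.875, p* = 29.625.
With the tax, the buyer price exceeds the seller price by 3.5: (37 − 0.2q) − (7.5 + 0.6q) = 3.5 → q' = 32.5.
Δq = 36.875 − 32.5 = 4.375; the wedge equals the tax, 3.5.
Deadweight loss = ½ × 4.375 × 3.5 = $7.66 thousand.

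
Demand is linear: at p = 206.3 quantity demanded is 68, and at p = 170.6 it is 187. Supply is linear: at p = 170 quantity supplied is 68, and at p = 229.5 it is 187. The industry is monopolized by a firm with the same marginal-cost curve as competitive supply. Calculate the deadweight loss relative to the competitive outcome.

Demand slope = (170.6 − 206.3)/(187 − 68) = −0.3, so p = 226.7 − 0.3q.
Supply slope = (229.5 − 170)/(187 − 68) = 0.5, so p = 136 + 0.5q.
Competitive equilibrium: 226.7 − 0.3q = 136 + 0.5q → q* = 113.375, p* = 192.6875.
Marginal revenue: MR = 226.7 − 0.6q. Set MR = MC: 226.7 − 0.6q = 136 + 0.5q → q_m = 82.4545.
Price p_m = 226.7 − 0.3·82.4545 = 201.9637; MC(q_m) = 136 + 0.5·82.4545 = 177.2273.
Competitive q* = 113.375, so Δq = 30.9205; wedge = 201.9637 − 177.2273 = 24.7364.
Welfare loss = ½ × 30.9205 × 24.7364 = 382.43.

382.43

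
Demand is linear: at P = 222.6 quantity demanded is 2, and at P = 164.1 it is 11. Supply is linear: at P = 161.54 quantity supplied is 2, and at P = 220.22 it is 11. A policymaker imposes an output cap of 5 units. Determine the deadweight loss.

Demand slope = (164.1 − 222.6)/(11 − 2) = −6.5, so P = 235.6 − 6.5Q.
Supply slope = (220.22 − 161.54)/(11 − 2) = 6.52, so P = 148.5 + 6.52Q.
Competitive equilibrium: 235.6 − 6.5Q = 148.5 + 6.52Q → Q* = 6.6897, P* = 192.1169.
At Q = 5: demand price = 235.6 − 6.5·5 = 203.1; supply price = 148.5 + 6.52·5 = 181.1.
ΔQ = 6.6897 − 5 = 1.6897; wedge = 203.1 − 181.1 = 22.
Welfare loss = ½ × 1.6897 × 22 = 18.59.

18.59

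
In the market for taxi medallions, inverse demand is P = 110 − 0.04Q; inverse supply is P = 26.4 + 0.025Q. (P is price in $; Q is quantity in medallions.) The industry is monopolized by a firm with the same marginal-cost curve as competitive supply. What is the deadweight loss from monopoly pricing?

Competitive equilibrium: 110 − 0.04Q = 26.4 + 0.025Q → Q* = 1286.1538, P* = 58.5538.
Marginal revenue: MR = 110 − 0.08Q. Set MR = MC: 110 − 0.08Q = 26.4 + 0.025Q → Q_m = 796.1905.
Price P_m = 110 − 0.04·796.1905 = 78.1524; MC(Q_m) = 26.4 + 0.025·796.1905 = 46.3048.
Competitive Q* = 1286.1538, so ΔQ = 489.9633; wedge = 78.1524 − 46.3048 = 31.8476.
DWL = ½ × 489.9633 × 31.8476 = $7802.08.

$7802.08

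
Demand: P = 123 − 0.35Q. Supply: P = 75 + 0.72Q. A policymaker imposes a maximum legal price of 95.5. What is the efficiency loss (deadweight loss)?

143.68

Competitive equilibrium: 123 − 0.35Q = 75 + 0.72Q → Q* = 44.8598, P* = 107.2991.
At the ceiling P = 95.5, quantity supplied = (95.5 − 75)/0.72 = 28.4722.
Willingness to pay at Q' = 28.4722: 123 − 0.35·28.4722 = 113.0347.
ΔQ = 44.8598 − 28.4722 = 16.3876; wedge = 113.0347 − 95.5 = 17.5347.
Deadweight loss = ½ × 16.3876 × 17.5347 = 143.68.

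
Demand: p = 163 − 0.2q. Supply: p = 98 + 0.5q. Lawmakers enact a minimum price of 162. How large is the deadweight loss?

Competitive equilibrium: 163 − 0.2q = 98 + 0.5q → q* = 92.8571, p* = 144.4286.
At the floor p = 162, quantity demanded = (163 − 162)/0.2 = 5.
Sellers' marginal cost at q' = 5: 98 + 0.5·5 = 100.5.
Δq = 92.8571 − 5 = 87.8571; wedge = 162 − 100.5 = 61.5.
Welfare loss = ½ × 87.8571 × 61.5 = 2701.61.

2701.61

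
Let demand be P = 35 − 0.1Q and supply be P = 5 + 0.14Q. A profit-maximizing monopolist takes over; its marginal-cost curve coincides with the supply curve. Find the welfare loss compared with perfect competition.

Competitive equilibrium: 35 − 0.1Q = 5 + 0.14Q → Q* = 125, P* = 22.5.
Marginal revenue: MR = 35 − 0.2Q. Set MR = MC: 35 − 0.2Q = 5 + 0.14Q → Q_m = 88.2353.
Price P_m = 35 − 0.1·88.2353 = 26.1765; MC(Q_m) = 5 + 0.14·88.2353 = 17.3529.
Competitive Q* = 125, so ΔQ = 36.7647; wedge = 26.1765 − 17.3529 = 8.8236.
The triangle = ½ × 36.7647 × 8.8236 = 162.20.

162.20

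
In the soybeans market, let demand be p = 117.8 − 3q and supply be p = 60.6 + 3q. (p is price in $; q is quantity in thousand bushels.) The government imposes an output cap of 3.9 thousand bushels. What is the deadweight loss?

$95.20 thousand

Competitive equilibrium: 117.8 − 3q = 60.6 + 3q → q* = 9.5333, p* = 89.2.
At q = 3.9: demand price = 117.8 − 3·3.9 = 106.1; supply price = 60.6 + 3·3.9 = 72.3.
Δq = 9.5333 − 3.9 = 5.6333; wedge = 106.1 − 72.3 = 33.8.
DWL = ½ × 5.6333 × 33.8 = $95.20 thousand.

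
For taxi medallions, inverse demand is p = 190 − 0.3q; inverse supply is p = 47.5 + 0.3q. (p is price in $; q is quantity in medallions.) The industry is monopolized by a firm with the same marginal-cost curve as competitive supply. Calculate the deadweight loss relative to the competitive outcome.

Competitive equilibrium: 190 − 0.3q = 47.5 + 0.3q → q* = 237.5, p* = 118.75.
Marginal revenue: MR = 190 − 0.6q. Set MR = MC: 190 − 0.6q = 47.5 + 0.3q → q_m = 158.3333.
Price p_m = 190 − 0.3·158.3333 = 142.5; MC(q_m) = 47.5 + 0.3·158.3333 = 95.
Competitive q* = 237.5, so Δq = 79.1667; wedge = 142.5 − 95 = 47.5.
Welfare loss = ½ × 79.1667 × 47.5 = $1880.21.

$1880.21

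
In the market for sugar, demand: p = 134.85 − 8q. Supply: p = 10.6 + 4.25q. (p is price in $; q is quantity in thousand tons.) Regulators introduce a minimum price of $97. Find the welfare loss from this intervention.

Competitive equilibrium: 134.85 − 8q = 10.6 + 4.25q → q* = 10.1429, p* = 53.7071.
At the floor p = 97, quantity demanded = (134.85 − 97)/8 = 4.7313.
Sellers' marginal cost at q' = 4.7313: 10.6 + 4.25·4.7313 = 30.708.
Δq = 10.1429 − 4.7313 = 5.4116; wedge = 97 − 30.708 = 66.292.
DWL = ½ × 5.4116 × 66.292 = $179.37 thousand.

$179.37 thousand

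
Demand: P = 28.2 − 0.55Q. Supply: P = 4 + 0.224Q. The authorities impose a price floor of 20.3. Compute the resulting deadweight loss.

Competitive equilibrium: 28.2 − 0.55Q = 4 + 0.224Q → Q* = 31.2661, P* = 11.0036.
At the floor P = 20.3, quantity demanded = (28.2 − 20.3)/0.55 = 14.3636.
Sellers' marginal cost at Q' = 14.3636: 4 + 0.224·14.3636 = 7.2174.
ΔQ = 31.2661 − 14.3636 = 16.9025; wedge = 20.3 − 7.2174 = 13.0826.
Welfare loss = ½ × 16.9025 × 13.0826 = 110.56.

110.56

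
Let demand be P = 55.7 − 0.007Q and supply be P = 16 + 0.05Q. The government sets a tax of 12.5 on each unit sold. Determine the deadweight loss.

Competitive equilibrium: 55.7 − 0.007Q = 16 + 0.05Q → Q* = 696.4912, P* = 50.8246.
With the tax, the buyer price exceeds the seller price by 12.5: (55.7 − 0.007Q) − (16 + 0.05Q) = 12.5 → Q' = 477.193.
ΔQ = 696.4912 − 477.193 = 219.2982; the wedge equals the tax, 12.5.
Welfare loss = ½ × 219.2982 × 12.5 = 1370.61.

1370.61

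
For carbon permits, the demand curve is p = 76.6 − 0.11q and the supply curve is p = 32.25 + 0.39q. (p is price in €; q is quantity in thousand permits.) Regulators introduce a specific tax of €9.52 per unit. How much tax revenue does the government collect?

Competitive equilibrium: 76.6 − 0.11q = 32.25 + 0.39q → q* = 88.7, p* = 66.843.
With the tax, the buyer price exceeds the seller price by 9.52: (76.6 − 0.11q) − (32.25 + 0.39q) = 9.52 → q' = 69.66.
Tax revenue = 9.52 × 69.66 = €663.16 thousand.

€663.16 thousand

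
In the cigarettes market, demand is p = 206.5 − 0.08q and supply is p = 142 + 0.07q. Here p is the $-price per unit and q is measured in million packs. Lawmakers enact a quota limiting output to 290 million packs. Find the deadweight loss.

$1470 million

Competitive equilibrium: 206.5 − 0.08q = 142 + 0.07q → q* = 430, p* = 172.1.
At q = 290: demand price = 206.5 − 0.08·290 = 183.3; supply price = 142 + 0.07·290 = 162.3.
Δq = 430 − 290 = 140; wedge = 183.3 − 162.3 = 21.
The triangle = ½ × 140 × 21 = $1470 million.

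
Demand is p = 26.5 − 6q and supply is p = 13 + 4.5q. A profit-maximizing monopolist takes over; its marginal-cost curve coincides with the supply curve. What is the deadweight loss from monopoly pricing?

Competitive equilibrium: 26.5 − 6q = 13 + 4.5q → q* = 1.2857, p* = 18.7857.
Marginal revenue: MR = 26.5 − 12q. Set MR = MC: 26.5 − 12q = 13 + 4.5q → q_m = 0.8182.
Price p_m = 26.5 − 6·0.8182 = 21.5908; MC(q_m) = 13 + 4.5·0.8182 = 16.6819.
Competitive q* = 1.2857, so Δq = 0.4675; wedge = 21.5908 − 16.6819 = 4.9089.
DWL = ½ × 0.4675 × 4.9089 = 1.15.

1.15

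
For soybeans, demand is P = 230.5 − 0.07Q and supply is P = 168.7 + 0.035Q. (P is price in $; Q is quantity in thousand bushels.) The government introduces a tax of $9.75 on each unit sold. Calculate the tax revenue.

Competitive equilibrium: 230.5 − 0.07Q = 168.7 + 0.035Q → Q* = 588.5714, P* = 189.3.
With the tax, the buyer price exceeds the seller price by 9.75: (230.5 − 0.07Q) − (168.7 + 0.035Q) = 9.75 → Q' = 495.7143.
Tax revenue = 9.75 × 495.7143 = $4833.21 thousand.

$4833.21 thousand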